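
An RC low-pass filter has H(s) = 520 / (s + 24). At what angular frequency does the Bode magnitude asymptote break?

24 rad/s

The single real pole at s = −24 gives a corner at ω = 24 rad/s.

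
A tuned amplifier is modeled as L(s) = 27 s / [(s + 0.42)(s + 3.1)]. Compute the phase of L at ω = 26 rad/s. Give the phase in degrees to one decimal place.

-82.3°

∠(j26) = 90.00°
∠(j26 + 0.42) = arctan(26/0.42) = 89.07°
∠(j26 + 3.1) = arctan(26/3.1) = 83.20°
∠L(j26) = 90.00° − (89.07° + 83.20°) = -82.28°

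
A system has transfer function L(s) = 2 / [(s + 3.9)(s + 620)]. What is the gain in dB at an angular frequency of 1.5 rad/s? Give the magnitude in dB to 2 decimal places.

|j1.5 + 3.9| = √(1.5² + 3.9²) = 4.179
|j1.5 + 620| = √(1.5² + 620²) = 620
|L(j1.5)| = 2 / (4.179 × 620) = 0.000772
20 log₁₀(0.000772) = -62.248 dB

-62.25 dB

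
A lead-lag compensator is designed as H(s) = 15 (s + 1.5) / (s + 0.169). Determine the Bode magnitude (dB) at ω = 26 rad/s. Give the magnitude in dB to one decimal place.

|j26 + 1.5| = √(26² + 1.5²) = 26.04
|j26 + 0.169| = √(26² + 0.169²) = 26
|H(j26)| = 15 × 26.04 / 26 = 15.025
20 log₁₀(15.025) = 23.54 dB

23.5 dB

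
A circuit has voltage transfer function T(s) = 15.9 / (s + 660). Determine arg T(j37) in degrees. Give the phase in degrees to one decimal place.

∠(j37 + 660) = arctan(37/660) = 3.21°
∠T(j37) = −3.21° = -3.21°

-3.2°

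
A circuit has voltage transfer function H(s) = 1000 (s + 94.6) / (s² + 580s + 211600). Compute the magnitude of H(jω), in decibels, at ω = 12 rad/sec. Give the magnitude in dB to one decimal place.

-6.9 dB

|j12 + 94.6| = √(12² + 94.6²) = 95.36
|(j12)² + 580(j12) + 211600| = |2.1146e+05 + j6960| = 2.116e+05
|H(j12)| = 1000 × 95.36 / 2.116e+05 = 0.45072
20 log₁₀(0.45072) = -6.92 dB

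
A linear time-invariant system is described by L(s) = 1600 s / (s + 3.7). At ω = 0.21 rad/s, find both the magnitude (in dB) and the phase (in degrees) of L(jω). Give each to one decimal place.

|L| = 39.1 dB, ∠L = 86.8 deg

|j0.21| = 0.21
|j0.21 + 3.7| = √(0.21² + 3.7²) = 3.706
|L(j0.21)| = 1600 × 0.21 / 3.706 = 90.665
20 log₁₀(90.665) = 39.15 dB
∠(j0.21) = 90.00°
∠(j0.21 + 3.7) = arctan(0.21/3.7) = 3.25°
∠L(j0.21) = 90.00° − 3.25° = 86.75°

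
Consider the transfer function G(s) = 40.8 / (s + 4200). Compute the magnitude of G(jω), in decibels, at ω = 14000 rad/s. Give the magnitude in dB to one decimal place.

-51.1 dB

|j14000 + 4200| = √(14000² + 4200²) = 1.462e+04
|G(j14000)| = 40.8 / 1.462e+04 = 0.0027914
20 log₁₀(0.0027914) = -51.08 dB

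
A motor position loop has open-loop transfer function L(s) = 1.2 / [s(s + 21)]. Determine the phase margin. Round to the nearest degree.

Gain crossover: |L(jω)| = 1 at ω ≈ 0.0571 rad/sec.
∠L(j0.0571) = −90° − arctan(0.0571/21) ≈ -90.16°
PM = 180° + (-90.16°) = 89.84°

90 deg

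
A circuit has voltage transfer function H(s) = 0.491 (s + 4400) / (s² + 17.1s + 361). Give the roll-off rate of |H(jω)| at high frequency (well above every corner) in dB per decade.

-20 dB/decade

With 1 zero and 2 poles, the high-frequency asymptotic slope is 20 × (1 − 2) = -20 dB/decade.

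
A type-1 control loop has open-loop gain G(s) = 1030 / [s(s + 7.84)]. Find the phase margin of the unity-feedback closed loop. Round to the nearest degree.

14°

Gain crossover: |G(jω)| = 1 at ω ≈ 31.6 rad s⁻¹.
∠G(j31.6) = −90° − arctan(31.6/7.84) ≈ -166.07°
PM = 180° + (-166.07°) = 13.93°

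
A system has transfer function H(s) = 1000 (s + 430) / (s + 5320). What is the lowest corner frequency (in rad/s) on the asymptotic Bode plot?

430 rad/s

Break frequencies occur at each pole and zero magnitude: 430 rad/s, 5320 rad/s.
The lowest is 430 rad/s.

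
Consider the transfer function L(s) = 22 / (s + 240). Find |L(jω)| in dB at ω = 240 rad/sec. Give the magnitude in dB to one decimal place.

-23.8 dB

|j240 + 240| = √(240² + 240²) = 339.4
|L(j240)| = 22 / 339.4 = 0.064818
20 log₁₀(0.064818) = -23.77 dB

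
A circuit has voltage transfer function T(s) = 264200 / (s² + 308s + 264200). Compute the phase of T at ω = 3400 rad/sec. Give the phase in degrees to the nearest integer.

∠[(j3400)² + 308(j3400) + 264200] = ∠[-1.1296e+07 + j1.0472e+06] = 174.70°
∠T(j3400) = −174.70° = -174.70°

-175°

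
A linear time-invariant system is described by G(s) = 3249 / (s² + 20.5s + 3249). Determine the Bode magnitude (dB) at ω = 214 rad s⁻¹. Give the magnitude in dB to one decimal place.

|(j214)² + 20.5(j214) + 3249| = |-42547 + j4387| = 4.277e+04
|G(j214)| = 3249 / 4.277e+04 = 0.07596
20 log₁₀(0.07596) = -22.39 dB

-22.4 dB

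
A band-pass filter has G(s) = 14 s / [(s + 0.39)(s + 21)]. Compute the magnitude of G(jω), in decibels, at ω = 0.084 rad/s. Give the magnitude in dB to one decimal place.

|j0.084| = 0.084
|j0.084 + 0.39| = √(0.084² + 0.39²) = 0.3989
|j0.084 + 21| = √(0.084² + 21²) = 21
|G(j0.084)| = 14 × 0.084 / (0.3989 × 21) = 0.14037
20 log₁₀(0.14037) = -17.05 dB

-17.1 dB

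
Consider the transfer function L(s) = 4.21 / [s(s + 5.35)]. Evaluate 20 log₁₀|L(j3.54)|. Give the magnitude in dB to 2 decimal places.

|j3.54 + 5.35| = √(3.54² + 5.35²) = 6.415
|j3.54| = 3.54
|L(j3.54)| = 4.21 / (6.415 × 3.54) = 0.18538
20 log₁₀(0.18538) = -14.639 dB

-14.64 dB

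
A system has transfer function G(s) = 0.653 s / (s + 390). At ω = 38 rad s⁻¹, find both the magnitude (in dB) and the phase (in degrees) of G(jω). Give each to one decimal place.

|G| = -24.0 dB, ∠G = 84.4°

|j38| = 38
|j38 + 390| = √(38² + 390²) = 391.8
|G(j38)| = 0.653 × 38 / 391.8 = 0.063326
20 log₁₀(0.063326) = -23.97 dB
∠(j38) = 90.00°
∠(j38 + 390) = arctan(38/390) = 5.57°
∠G(j38) = 90.00° − 5.57° = 84.43°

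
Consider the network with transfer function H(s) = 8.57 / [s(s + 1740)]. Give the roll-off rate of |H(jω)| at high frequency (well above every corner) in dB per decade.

-40 dB/decade

With 0 zeros and 2 poles, the high-frequency asymptotic slope is 20 × (0 − 2) = -40 dB/decade.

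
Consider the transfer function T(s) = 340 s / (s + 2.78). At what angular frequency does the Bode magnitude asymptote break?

The single real pole at s = −2.78 gives a corner at ω = 2.78 rad s⁻¹.

2.78 rad s⁻¹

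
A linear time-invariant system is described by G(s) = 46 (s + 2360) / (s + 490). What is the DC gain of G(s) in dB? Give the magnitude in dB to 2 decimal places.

G(0) = 46 × 2360 / 490 = 221.55
20 log₁₀(221.55) = 46.909 dB

46.91 dB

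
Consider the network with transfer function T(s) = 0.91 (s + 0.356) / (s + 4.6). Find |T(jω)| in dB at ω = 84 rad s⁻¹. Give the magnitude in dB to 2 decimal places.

-0.83 dB

|j84 + 0.356| = √(84² + 0.356²) = 84
|j84 + 4.6| = √(84² + 4.6²) = 84.13
|T(j84)| = 0.91 × 84 / 84.13 = 0.90865
20 log₁₀(0.90865) = -0.832 dB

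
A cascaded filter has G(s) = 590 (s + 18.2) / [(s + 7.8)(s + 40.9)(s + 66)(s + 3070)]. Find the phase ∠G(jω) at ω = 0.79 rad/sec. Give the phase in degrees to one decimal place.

-5.1°

∠(j0.79 + 18.2) = arctan(0.79/18.2) = 2.49°
∠(j0.79 + 7.8) = arctan(0.79/7.8) = 5.78°
∠(j0.79 + 40.9) = arctan(0.79/40.9) = 1.11°
∠(j0.79 + 66) = arctan(0.79/66) = 0.69°
∠(j0.79 + 3070) = arctan(0.79/3070) = 0.01°
∠G(j0.79) = 2.49° − (5.78° + 1.11° + 0.69° + 0.01°) = -5.10°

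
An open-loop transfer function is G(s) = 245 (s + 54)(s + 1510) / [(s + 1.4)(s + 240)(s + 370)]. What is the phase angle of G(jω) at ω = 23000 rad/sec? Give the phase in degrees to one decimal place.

∠(j23000 + 54) = arctan(23000/54) = 89.87°
∠(j23000 + 1510) = arctan(23000/1510) = 86.24°
∠(j23000 + 1.4) = arctan(23000/1.4) = 90.00°
∠(j23000 + 240) = arctan(23000/240) = 89.40°
∠(j23000 + 370) = arctan(23000/370) = 89.08°
∠G(j23000) = 89.87° + 86.24° − (90.00° + 89.40° + 89.08°) = -92.37°

-92.4 deg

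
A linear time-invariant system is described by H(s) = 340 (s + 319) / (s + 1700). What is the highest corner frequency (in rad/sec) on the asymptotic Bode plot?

1700 rad/sec

Break frequencies occur at each pole and zero magnitude: 319 rad/sec, 1700 rad/sec.
The highest is 1700 rad/sec.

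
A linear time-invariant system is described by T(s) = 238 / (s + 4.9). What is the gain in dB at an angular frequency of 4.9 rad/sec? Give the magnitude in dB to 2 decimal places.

|j4.9 + 4.9| = √(4.9² + 4.9²) = 6.93
|T(j4.9)| = 238 / 6.93 = 34.345
20 log₁₀(34.345) = 30.717 dB

30.72 dB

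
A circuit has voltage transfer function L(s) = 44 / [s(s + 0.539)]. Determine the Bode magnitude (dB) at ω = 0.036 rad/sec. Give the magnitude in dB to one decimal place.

67.1 dB

|j0.036 + 0.539| = √(0.036² + 0.539²) = 0.5402
|j0.036| = 0.036
|L(j0.036)| = 44 / (0.5402 × 0.036) = 2262.5
20 log₁₀(2262.5) = 67.09 dB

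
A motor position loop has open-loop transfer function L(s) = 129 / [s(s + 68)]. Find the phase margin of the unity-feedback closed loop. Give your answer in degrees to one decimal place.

88.4°

Gain crossover: |L(jω)| = 1 at ω ≈ 1.9 rad/s.
∠L(j1.9) = −90° − arctan(1.9/68) ≈ -91.60°
PM = 180° + (-91.60°) = 88.40°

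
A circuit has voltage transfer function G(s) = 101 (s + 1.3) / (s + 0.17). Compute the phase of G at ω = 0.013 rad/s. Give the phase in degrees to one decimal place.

-3.8°

∠(j0.013 + 1.3) = arctan(0.013/1.3) = 0.57°
∠(j0.013 + 0.17) = arctan(0.013/0.17) = 4.37°
∠G(j0.013) = 0.57° − 4.37° = -3.80°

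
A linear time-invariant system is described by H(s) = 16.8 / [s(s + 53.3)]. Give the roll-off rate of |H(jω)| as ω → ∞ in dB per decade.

-40 dB/decade

With 0 zeros and 2 poles, the high-frequency asymptotic slope is 20 × (0 − 2) = -40 dB/decade.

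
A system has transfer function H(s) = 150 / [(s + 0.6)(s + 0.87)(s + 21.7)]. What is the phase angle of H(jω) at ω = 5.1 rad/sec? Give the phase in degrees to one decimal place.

-176.8 deg

∠(j5.1 + 0.6) = arctan(5.1/0.6) = 83.29°
∠(j5.1 + 0.87) = arctan(5.1/0.87) = 80.32°
∠(j5.1 + 21.7) = arctan(5.1/21.7) = 13.23°
∠H(j5.1) = − (83.29° + 80.32° + 13.23°) = -176.84°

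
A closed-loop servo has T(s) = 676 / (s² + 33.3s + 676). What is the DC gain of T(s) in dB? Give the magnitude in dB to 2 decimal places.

T(0) = 676 / 676 = 1
20 log₁₀(1) = 0.000 dB

0.00 dB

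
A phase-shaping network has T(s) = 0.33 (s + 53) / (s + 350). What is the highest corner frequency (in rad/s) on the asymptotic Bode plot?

Break frequencies occur at each pole and zero magnitude: 53 rad/s, 350 rad/s.
The highest is 350 rad/s.

350 rad/s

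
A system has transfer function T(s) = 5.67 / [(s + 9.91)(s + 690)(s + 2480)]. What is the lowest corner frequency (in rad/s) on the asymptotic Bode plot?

9.91 rad/s

Break frequencies occur at each pole and zero magnitude: 9.91 rad/s, 690 rad/s, 2480 rad/s.
The lowest is 9.91 rad/s.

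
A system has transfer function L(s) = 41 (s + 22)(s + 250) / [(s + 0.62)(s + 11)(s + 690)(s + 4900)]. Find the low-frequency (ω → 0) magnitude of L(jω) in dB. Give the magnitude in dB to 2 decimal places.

L(0) = 41 × 22 × 250 / (0.62 × 11 × 690 × 4900) = 0.0097795
20 log₁₀(0.0097795) = -40.194 dB

-40.19 dB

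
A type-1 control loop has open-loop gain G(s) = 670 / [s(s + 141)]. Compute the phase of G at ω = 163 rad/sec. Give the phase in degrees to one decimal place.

∠(j163 + 141) = arctan(163/141) = 49.14°
∠(j163) = 90.00°
∠G(j163) = − (49.14° + 90.00°) = -139.14°

-139.1°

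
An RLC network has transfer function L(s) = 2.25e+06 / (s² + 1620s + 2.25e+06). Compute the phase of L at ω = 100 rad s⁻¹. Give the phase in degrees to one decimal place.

∠[(j100)² + 1620(j100) + 2.25e+06] = ∠[2.24e+06 + j1.62e+05] = 4.14°
∠L(j100) = −4.14° = -4.14°

-4.1°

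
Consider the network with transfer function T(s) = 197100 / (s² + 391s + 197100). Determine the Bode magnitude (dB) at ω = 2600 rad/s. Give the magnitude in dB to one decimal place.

-30.6 dB

|(j2600)² + 391(j2600) + 197100| = |-6.5629e+06 + j1.0166e+06| = 6.641e+06
|T(j2600)| = 197100 / 6.641e+06 = 0.029679
20 log₁₀(0.029679) = -30.55 dB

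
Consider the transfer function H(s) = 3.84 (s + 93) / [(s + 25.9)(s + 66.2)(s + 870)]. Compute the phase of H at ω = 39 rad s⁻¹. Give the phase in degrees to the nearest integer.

-67°

∠(j39 + 93) = arctan(39/93) = 22.75°
∠(j39 + 25.9) = arctan(39/25.9) = 56.41°
∠(j39 + 66.2) = arctan(39/66.2) = 30.50°
∠(j39 + 870) = arctan(39/870) = 2.57°
∠H(j39) = 22.75° − (56.41° + 30.50° + 2.57°) = -66.73°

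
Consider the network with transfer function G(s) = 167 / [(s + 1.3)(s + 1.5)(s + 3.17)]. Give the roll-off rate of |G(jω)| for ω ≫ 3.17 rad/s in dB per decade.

With 0 zeros and 3 poles, the high-frequency asymptotic slope is 20 × (0 − 3) = -60 dB/decade.

-60 dB/decade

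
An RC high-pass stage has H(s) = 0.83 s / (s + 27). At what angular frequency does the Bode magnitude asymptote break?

The single real pole at s = −27 gives a corner at ω = 27 rad/s.

27 rad/s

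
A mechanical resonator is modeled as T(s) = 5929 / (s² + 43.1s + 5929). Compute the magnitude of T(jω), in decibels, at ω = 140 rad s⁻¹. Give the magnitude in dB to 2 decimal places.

|(j140)² + 43.1(j140) + 5929| = |-13671 + j6034| = 1.494e+04
|T(j140)| = 5929 / 1.494e+04 = 0.39676
20 log₁₀(0.39676) = -8.029 dB

-8.03 dB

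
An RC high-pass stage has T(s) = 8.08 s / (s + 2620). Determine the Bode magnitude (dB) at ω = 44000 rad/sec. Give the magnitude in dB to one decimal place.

|j44000| = 4.4e+04
|j44000 + 2620| = √(44000² + 2620²) = 4.408e+04
|T(j44000)| = 8.08 × 4.4e+04 / 4.408e+04 = 8.0657
20 log₁₀(8.0657) = 18.13 dB

18.1 dB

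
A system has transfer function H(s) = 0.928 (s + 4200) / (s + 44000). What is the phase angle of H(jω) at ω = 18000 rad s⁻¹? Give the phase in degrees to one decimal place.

∠(j18000 + 4200) = arctan(18000/4200) = 76.87°
∠(j18000 + 44000) = arctan(18000/44000) = 22.25°
∠H(j18000) = 76.87° − 22.25° = 54.62°

54.6 deg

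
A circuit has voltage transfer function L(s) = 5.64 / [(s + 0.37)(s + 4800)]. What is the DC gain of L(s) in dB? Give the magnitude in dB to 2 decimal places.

-49.96 dB

L(0) = 5.64 / (0.37 × 4800) = 0.0031757
20 log₁₀(0.0031757) = -49.963 dB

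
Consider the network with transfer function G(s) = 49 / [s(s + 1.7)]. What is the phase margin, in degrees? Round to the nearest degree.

Gain crossover: |G(jω)| = 1 at ω ≈ 6.9 rad/sec.
∠G(j6.9) = −90° − arctan(6.9/1.7) ≈ -166.15°
PM = 180° + (-166.15°) = 13.85°

14°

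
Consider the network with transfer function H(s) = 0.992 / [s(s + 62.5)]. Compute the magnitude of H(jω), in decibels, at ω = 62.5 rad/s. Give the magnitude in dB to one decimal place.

|j62.5 + 62.5| = √(62.5² + 62.5²) = 88.39
|j62.5| = 62.5
|H(j62.5)| = 0.992 / (88.39 × 62.5) = 0.00017957
20 log₁₀(0.00017957) = -74.92 dB

-74.9 dB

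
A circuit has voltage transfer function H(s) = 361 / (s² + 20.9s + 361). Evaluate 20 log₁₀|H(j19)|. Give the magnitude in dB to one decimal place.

-0.8 dB

|(j19)² + 20.9(j19) + 361| = |0 + j397.1| = 397.1
|H(j19)| = 361 / 397.1 = 0.90909
20 log₁₀(0.90909) = -0.83 dB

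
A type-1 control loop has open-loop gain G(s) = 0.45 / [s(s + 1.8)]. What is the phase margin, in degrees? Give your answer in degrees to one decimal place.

Gain crossover: |G(jω)| = 1 at ω ≈ 0.248 rad s⁻¹.
∠G(j0.248) = −90° − arctan(0.248/1.8) ≈ -97.83°
PM = 180° + (-97.83°) = 82.17°

82.2°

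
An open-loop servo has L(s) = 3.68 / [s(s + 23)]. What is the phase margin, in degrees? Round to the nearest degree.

90°

Gain crossover: |L(jω)| = 1 at ω ≈ 0.16 rad/s.
∠L(j0.16) = −90° − arctan(0.16/23) ≈ -90.40°
PM = 180° + (-90.40°) = 89.60°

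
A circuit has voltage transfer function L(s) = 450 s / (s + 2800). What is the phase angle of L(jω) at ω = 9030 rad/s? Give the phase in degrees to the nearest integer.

∠(j9030) = 90.00°
∠(j9030 + 2800) = arctan(9030/2800) = 72.77°
∠L(j9030) = 90.00° − 72.77° = 17.23°

17 deg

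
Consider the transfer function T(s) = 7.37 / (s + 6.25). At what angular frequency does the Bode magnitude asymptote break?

6.25 rad/s

The single real pole at s = −6.25 gives a corner at ω = 6.25 rad/s.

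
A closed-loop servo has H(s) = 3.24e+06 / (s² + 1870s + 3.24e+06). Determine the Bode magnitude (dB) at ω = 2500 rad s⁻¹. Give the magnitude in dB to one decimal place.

|(j2500)² + 1870(j2500) + 3.24e+06| = |-3.01e+06 + j4.675e+06| = 5.56e+06
|H(j2500)| = 3.24e+06 / 5.56e+06 = 0.58271
20 log₁₀(0.58271) = -4.69 dB

-4.7 dB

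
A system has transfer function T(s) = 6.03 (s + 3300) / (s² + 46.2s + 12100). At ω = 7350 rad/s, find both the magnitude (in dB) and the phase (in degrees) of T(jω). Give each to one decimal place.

|j7350 + 3300| = √(7350² + 3300²) = 8057
|(j7350)² + 46.2(j7350) + 12100| = |-5.401e+07 + j3.3957e+05| = 5.401e+07
|T(j7350)| = 6.03 × 8057 / 5.401e+07 = 0.00089949
20 log₁₀(0.00089949) = -60.92 dB
∠(j7350 + 3300) = arctan(7350/3300) = 65.82°
∠[(j7350)² + 46.2(j7350) + 12100] = ∠[-5.401e+07 + j3.3957e+05] = 179.64°
∠T(j7350) = 65.82° − 179.64° = -113.82°

|T| = -60.9 dB, ∠T = -113.8°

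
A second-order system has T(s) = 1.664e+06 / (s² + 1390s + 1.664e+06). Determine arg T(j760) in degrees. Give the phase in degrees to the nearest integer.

∠[(j760)² + 1390(j760) + 1.664e+06] = ∠[1.0864e+06 + j1.0564e+06] = 44.20°
∠T(j760) = −44.20° = -44.20°

-44°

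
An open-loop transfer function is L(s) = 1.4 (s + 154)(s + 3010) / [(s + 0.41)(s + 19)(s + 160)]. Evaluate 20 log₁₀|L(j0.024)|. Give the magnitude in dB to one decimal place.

54.3 dB

|j0.024 + 154| = √(0.024² + 154²) = 154
|j0.024 + 3010| = √(0.024² + 3010²) = 3010
|j0.024 + 0.41| = √(0.024² + 0.41²) = 0.4107
|j0.024 + 19| = √(0.024² + 19²) = 19
|j0.024 + 160| = √(0.024² + 160²) = 160
|L(j0.024)| = 1.4 × 154 × 3010 / (0.4107 × 19 × 160) = 519.77
20 log₁₀(519.77) = 54.32 dB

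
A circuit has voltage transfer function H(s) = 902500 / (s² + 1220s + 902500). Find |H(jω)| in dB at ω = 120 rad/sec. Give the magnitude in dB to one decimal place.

|(j120)² + 1220(j120) + 902500| = |8.881e+05 + j1.464e+05| = 9.001e+05
|H(j120)| = 902500 / 9.001e+05 = 1.0027
20 log₁₀(1.0027) = 0.02 dB

0.0 dB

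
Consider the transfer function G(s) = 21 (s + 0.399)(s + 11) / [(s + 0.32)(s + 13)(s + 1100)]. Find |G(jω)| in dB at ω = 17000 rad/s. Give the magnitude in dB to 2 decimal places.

|j17000 + 0.399| = √(17000² + 0.399²) = 1.7e+04
|j17000 + 11| = √(17000² + 11²) = 1.7e+04
|j17000 + 0.32| = √(17000² + 0.32²) = 1.7e+04
|j17000 + 13| = √(17000² + 13²) = 1.7e+04
|j17000 + 1100| = √(17000² + 1100²) = 1.704e+04
|G(j17000)| = 21 × 1.7e+04 × 1.7e+04 / (1.7e+04 × 1.7e+04 × 1.704e+04) = 0.0012327
20 log₁₀(0.0012327) = -58.183 dB

-58.18 dB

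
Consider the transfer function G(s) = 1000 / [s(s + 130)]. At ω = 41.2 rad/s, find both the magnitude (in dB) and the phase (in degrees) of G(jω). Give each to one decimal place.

|G| = -15.0 dB, ∠G = -107.6°

|j41.2 + 130| = √(41.2² + 130²) = 136.4
|j41.2| = 41.2
|G(j41.2)| = 1000 / (136.4 × 41.2) = 0.17798
20 log₁₀(0.17798) = -14.99 dB
∠(j41.2 + 130) = arctan(41.2/130) = 17.58°
∠(j41.2) = 90.00°
∠G(j41.2) = − (17.58° + 90.00°) = -107.58°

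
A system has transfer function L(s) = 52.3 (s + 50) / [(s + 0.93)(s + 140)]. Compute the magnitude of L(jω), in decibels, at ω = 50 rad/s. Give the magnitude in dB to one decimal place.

|j50 + 50| = √(50² + 50²) = 70.71
|j50 + 0.93| = √(50² + 0.93²) = 50.01
|j50 + 140| = √(50² + 140²) = 148.7
|L(j50)| = 52.3 × 70.71 / (50.01 × 148.7) = 0.49745
20 log₁₀(0.49745) = -6.07 dB

-6.1 dB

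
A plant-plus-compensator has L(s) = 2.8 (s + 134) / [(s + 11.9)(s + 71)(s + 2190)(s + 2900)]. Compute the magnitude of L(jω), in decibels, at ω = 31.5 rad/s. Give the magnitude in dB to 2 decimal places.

|j31.5 + 134| = √(31.5² + 134²) = 137.7
|j31.5 + 11.9| = √(31.5² + 11.9²) = 33.67
|j31.5 + 71| = √(31.5² + 71²) = 77.67
|j31.5 + 2190| = √(31.5² + 2190²) = 2190
|j31.5 + 2900| = √(31.5² + 2900²) = 2900
|L(j31.5)| = 2.8 × 137.7 / (33.67 × 77.67 × 2190 × 2900) = 2.3199e-08
20 log₁₀(2.3199e-08) = -152.691 dB

-152.69 dB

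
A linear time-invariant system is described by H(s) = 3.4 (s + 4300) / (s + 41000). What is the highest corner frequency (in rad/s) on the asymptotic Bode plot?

Break frequencies occur at each pole and zero magnitude: 4300 rad/s, 41000 rad/s.
The highest is 41000 rad/s.

41000 rad/s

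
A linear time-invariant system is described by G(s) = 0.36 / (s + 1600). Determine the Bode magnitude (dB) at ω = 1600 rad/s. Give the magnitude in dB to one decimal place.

|j1600 + 1600| = √(1600² + 1600²) = 2263
|G(j1600)| = 0.36 / 2263 = 0.0001591
20 log₁₀(0.0001591) = -75.97 dB

-76.0 dB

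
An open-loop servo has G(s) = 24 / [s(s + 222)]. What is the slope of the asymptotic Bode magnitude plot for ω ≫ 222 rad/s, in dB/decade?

-40 dB/decade

With 0 zeros and 2 poles, the high-frequency asymptotic slope is 20 × (0 − 2) = -40 dB/decade.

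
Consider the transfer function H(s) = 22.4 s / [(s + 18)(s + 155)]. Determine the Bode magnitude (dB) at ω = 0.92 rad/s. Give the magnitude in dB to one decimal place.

-42.6 dB

|j0.92| = 0.92
|j0.92 + 18| = √(0.92² + 18²) = 18.02
|j0.92 + 155| = √(0.92² + 155²) = 155
|H(j0.92)| = 22.4 × 0.92 / (18.02 × 155) = 0.0073766
20 log₁₀(0.0073766) = -42.64 dB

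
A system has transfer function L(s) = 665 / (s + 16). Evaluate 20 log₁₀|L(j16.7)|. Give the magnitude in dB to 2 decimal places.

|j16.7 + 16| = √(16.7² + 16²) = 23.13
|L(j16.7)| = 665 / 23.13 = 28.753
20 log₁₀(28.753) = 29.174 dB

29.17 dB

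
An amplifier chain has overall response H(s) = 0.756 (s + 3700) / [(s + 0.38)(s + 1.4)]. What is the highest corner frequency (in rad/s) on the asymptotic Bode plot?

Break frequencies occur at each pole and zero magnitude: 0.38 rad/s, 1.4 rad/s, 3700 rad/s.
The highest is 3700 rad/s.

3700 rad/s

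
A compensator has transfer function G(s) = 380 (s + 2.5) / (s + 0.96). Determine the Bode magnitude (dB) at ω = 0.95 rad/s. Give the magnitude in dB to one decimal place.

|j0.95 + 2.5| = √(0.95² + 2.5²) = 2.674
|j0.95 + 0.96| = √(0.95² + 0.96²) = 1.351
|G(j0.95)| = 380 × 2.674 / 1.351 = 752.47
20 log₁₀(752.47) = 57.53 dB

57.5 dB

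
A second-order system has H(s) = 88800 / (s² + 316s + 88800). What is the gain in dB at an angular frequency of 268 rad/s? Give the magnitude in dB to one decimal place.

|(j268)² + 316(j268) + 88800| = |16976 + j84688| = 8.637e+04
|H(j268)| = 88800 / 8.637e+04 = 1.0281
20 log₁₀(1.0281) = 0.24 dB

0.2 dB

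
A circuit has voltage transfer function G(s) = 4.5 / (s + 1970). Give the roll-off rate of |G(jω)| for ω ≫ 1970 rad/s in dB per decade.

-20 dB/decade

With 0 zeros and 1 pole, the high-frequency asymptotic slope is 20 × (0 − 1) = -20 dB/decade.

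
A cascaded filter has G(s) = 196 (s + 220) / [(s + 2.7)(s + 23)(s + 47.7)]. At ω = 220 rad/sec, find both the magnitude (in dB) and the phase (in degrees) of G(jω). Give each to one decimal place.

|G| = -45.1 dB, ∠G = -206.1°

|j220 + 220| = √(220² + 220²) = 311.1
|j220 + 2.7| = √(220² + 2.7²) = 220
|j220 + 23| = √(220² + 23²) = 221.2
|j220 + 47.7| = √(220² + 47.7²) = 225.1
|G(j220)| = 196 × 311.1 / (220 × 221.2 × 225.1) = 0.0055662
20 log₁₀(0.0055662) = -45.09 dB
∠(j220 + 220) = arctan(220/220) = 45.00°
∠(j220 + 2.7) = arctan(220/2.7) = 89.30°
∠(j220 + 23) = arctan(220/23) = 84.03°
∠(j220 + 47.7) = arctan(220/47.7) = 77.77°
∠G(j220) = 45.00° − (89.30° + 84.03° + 77.77°) = -206.10°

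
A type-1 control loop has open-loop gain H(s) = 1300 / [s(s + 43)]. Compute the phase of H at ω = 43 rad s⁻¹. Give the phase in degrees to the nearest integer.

-135 deg

∠(j43 + 43) = arctan(43/43) = 45.00°
∠(j43) = 90.00°
∠H(j43) = − (45.00° + 90.00°) = -135.00°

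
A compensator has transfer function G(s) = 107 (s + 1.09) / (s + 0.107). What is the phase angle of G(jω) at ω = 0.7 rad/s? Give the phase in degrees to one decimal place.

-48.6°

∠(j0.7 + 1.09) = arctan(0.7/1.09) = 32.71°
∠(j0.7 + 0.107) = arctan(0.7/0.107) = 81.31°
∠G(j0.7) = 32.71° − 81.31° = -48.60°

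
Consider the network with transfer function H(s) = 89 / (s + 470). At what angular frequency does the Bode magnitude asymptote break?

The single real pole at s = −470 gives a corner at ω = 470 rad s⁻¹.

470 rad s⁻¹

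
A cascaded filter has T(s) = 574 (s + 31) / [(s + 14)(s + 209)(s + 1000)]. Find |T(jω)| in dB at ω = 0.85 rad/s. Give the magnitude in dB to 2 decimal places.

|j0.85 + 31| = √(0.85² + 31²) = 31.01
|j0.85 + 14| = √(0.85² + 14²) = 14.03
|j0.85 + 209| = √(0.85² + 209²) = 209
|j0.85 + 1000| = √(0.85² + 1000²) = 1000
|T(j0.85)| = 574 × 31.01 / (14.03 × 209 × 1000) = 0.0060724
20 log₁₀(0.0060724) = -44.333 dB

-44.33 dB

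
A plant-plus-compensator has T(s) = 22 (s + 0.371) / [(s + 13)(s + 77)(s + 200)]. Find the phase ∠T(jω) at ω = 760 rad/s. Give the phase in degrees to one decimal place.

-158.5 deg

∠(j760 + 0.371) = arctan(760/0.371) = 89.97°
∠(j760 + 13) = arctan(760/13) = 89.02°
∠(j760 + 77) = arctan(760/77) = 84.21°
∠(j760 + 200) = arctan(760/200) = 75.26°
∠T(j760) = 89.97° − (89.02° + 84.21° + 75.26°) = -158.52°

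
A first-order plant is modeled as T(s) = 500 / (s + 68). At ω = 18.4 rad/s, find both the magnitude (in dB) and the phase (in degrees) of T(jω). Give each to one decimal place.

|j18.4 + 68| = √(18.4² + 68²) = 70.45
|T(j18.4)| = 500 / 70.45 = 7.0977
20 log₁₀(7.0977) = 17.02 dB
∠(j18.4 + 68) = arctan(18.4/68) = 15.14°
∠T(j18.4) = −15.14° = -15.14°

|T| = 17.0 dB, ∠T = -15.1°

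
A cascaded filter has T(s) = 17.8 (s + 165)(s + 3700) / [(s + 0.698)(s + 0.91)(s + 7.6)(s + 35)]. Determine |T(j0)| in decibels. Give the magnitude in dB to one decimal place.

T(0) = 17.8 × 165 × 3700 / (0.698 × 0.91 × 7.6 × 35) = 64317
20 log₁₀(64317) = 96.17 dB

96.2 dB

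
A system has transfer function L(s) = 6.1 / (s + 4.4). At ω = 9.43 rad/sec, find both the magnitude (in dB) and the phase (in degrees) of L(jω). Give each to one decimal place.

|j9.43 + 4.4| = √(9.43² + 4.4²) = 10.41
|L(j9.43)| = 6.1 / 10.41 = 0.5862
20 log₁₀(0.5862) = -4.64 dB
∠(j9.43 + 4.4) = arctan(9.43/4.4) = 64.99°
∠L(j9.43) = −64.99° = -64.99°

|L| = -4.6 dB, ∠L = -65.0°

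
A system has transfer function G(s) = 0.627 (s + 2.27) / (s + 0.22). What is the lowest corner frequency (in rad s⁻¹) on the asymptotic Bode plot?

0.22 rad s⁻¹

Break frequencies occur at each pole and zero magnitude: 0.22 rad s⁻¹, 2.27 rad s⁻¹.
The lowest is 0.22 rad s⁻¹.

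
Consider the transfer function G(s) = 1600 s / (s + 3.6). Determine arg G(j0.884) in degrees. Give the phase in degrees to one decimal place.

∠(j0.884) = 90.00°
∠(j0.884 + 3.6) = arctan(0.884/3.6) = 13.80°
∠G(j0.884) = 90.00° − 13.80° = 76.20°

76.2°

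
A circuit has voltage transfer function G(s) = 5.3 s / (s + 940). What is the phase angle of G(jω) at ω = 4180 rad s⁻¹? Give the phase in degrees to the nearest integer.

13 deg

∠(j4180) = 90.00°
∠(j4180 + 940) = arctan(4180/940) = 77.33°
∠G(j4180) = 90.00° − 77.33° = 12.67°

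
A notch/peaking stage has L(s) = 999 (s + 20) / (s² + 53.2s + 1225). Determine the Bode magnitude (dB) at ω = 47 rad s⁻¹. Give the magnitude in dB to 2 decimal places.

25.57 dB

|j47 + 20| = √(47² + 20²) = 51.08
|(j47)² + 53.2(j47) + 1225| = |-984 + j2500.4| = 2687
|L(j47)| = 999 × 51.08 / 2687 = 18.99
20 log₁₀(18.99) = 25.571 dB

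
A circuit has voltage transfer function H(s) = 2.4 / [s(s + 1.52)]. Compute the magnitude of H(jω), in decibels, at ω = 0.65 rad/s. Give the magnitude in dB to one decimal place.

|j0.65 + 1.52| = √(0.65² + 1.52²) = 1.653
|j0.65| = 0.65
|H(j0.65)| = 2.4 / (1.653 × 0.65) = 2.2335
20 log₁₀(2.2335) = 6.98 dB

7.0 dB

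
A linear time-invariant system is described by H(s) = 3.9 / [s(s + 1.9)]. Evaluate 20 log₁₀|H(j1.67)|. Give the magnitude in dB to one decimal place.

-0.7 dB

|j1.67 + 1.9| = √(1.67² + 1.9²) = 2.53
|j1.67| = 1.67
|H(j1.67)| = 3.9 / (2.53 × 1.67) = 0.9232
20 log₁₀(0.9232) = -0.69 dB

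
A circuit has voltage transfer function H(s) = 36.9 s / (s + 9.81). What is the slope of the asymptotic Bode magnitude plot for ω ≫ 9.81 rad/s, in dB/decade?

With 1 zero and 1 pole, the high-frequency asymptotic slope is 20 × (1 − 1) = 0 dB/decade.

0 dB/decade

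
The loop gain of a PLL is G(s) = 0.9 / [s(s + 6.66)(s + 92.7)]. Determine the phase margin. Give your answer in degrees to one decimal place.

Gain crossover: |G(jω)| = 1 at ω ≈ 0.00146 rad s⁻¹.
∠G(j0.00146) = −90° − arctan(0.00146/6.66) − arctan(0.00146/92.7) ≈ -90.01°
PM = 180° + (-90.01°) = 89.99°

90.0°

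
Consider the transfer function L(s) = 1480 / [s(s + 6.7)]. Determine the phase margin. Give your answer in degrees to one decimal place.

10.0°

Gain crossover: |L(jω)| = 1 at ω ≈ 38.2 rad s⁻¹.
∠L(j38.2) = −90° − arctan(38.2/6.7) ≈ -170.05°
PM = 180° + (-170.05°) = 9.95°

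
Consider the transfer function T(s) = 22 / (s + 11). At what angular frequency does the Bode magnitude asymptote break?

11 rad/s

The single real pole at s = −11 gives a corner at ω = 11 rad/s.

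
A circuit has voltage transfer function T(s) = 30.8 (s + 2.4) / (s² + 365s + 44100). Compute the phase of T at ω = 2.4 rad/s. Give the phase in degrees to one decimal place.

∠(j2.4 + 2.4) = arctan(2.4/2.4) = 45.00°
∠[(j2.4)² + 365(j2.4) + 44100] = ∠[44094 + j876] = 1.14°
∠T(j2.4) = 45.00° − 1.14° = 43.86°

43.9°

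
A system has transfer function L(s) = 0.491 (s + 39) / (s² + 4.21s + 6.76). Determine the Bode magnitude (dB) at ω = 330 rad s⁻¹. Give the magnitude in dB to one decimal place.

|j330 + 39| = √(330² + 39²) = 332.3
|(j330)² + 4.21(j330) + 6.76| = |-1.0889e+05 + j1389.3| = 1.089e+05
|L(j330)| = 0.491 × 332.3 / 1.089e+05 = 0.0014982
20 log₁₀(0.0014982) = -56.49 dB

-56.5 dB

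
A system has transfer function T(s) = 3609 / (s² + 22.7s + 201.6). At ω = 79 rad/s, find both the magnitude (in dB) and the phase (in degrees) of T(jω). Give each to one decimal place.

|T| = -4.8 dB, ∠T = -163.5°

|(j79)² + 22.7(j79) + 201.6| = |-6039.4 + j1793.3| = 6300
|T(j79)| = 3609 / 6300 = 0.57286
20 log₁₀(0.57286) = -4.84 dB
∠[(j79)² + 22.7(j79) + 201.6] = ∠[-6039.4 + j1793.3] = 163.46°
∠T(j79) = −163.46° = -163.46°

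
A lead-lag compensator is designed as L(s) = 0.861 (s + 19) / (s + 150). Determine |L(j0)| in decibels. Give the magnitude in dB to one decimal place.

-19.2 dB

L(0) = 0.861 × 19 / 150 = 0.10906
20 log₁₀(0.10906) = -19.25 dB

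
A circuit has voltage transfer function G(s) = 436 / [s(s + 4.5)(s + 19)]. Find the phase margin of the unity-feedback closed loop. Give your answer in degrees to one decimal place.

38.4°

Gain crossover: |G(jω)| = 1 at ω ≈ 3.81 rad/s.
∠G(j3.81) = −90° − arctan(3.81/4.5) − arctan(3.81/19) ≈ -141.63°
PM = 180° + (-141.63°) = 38.37°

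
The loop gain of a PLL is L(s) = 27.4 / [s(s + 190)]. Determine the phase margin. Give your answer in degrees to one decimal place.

90.0°

Gain crossover: |L(jω)| = 1 at ω ≈ 0.144 rad/s.
∠L(j0.144) = −90° − arctan(0.144/190) ≈ -90.04°
PM = 180° + (-90.04°) = 89.96°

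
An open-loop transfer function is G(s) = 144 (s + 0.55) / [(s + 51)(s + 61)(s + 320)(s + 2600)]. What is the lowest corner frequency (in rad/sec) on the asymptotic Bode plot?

Break frequencies occur at each pole and zero magnitude: 0.55 rad/sec, 51 rad/sec, 61 rad/sec, 320 rad/sec, 2600 rad/sec.
The lowest is 0.55 rad/sec.

0.55 rad/sec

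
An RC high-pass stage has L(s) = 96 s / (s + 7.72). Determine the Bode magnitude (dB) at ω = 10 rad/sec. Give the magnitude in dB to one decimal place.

37.6 dB

|j10| = 10
|j10 + 7.72| = √(10² + 7.72²) = 12.63
|L(j10)| = 96 × 10 / 12.63 = 75.99
20 log₁₀(75.99) = 37.62 dB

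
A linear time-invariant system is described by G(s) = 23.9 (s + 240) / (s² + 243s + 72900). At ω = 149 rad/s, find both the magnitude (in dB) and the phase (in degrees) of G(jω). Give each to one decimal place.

|G| = -19.3 dB, ∠G = -3.7 deg

|j149 + 240| = √(149² + 240²) = 282.5
|(j149)² + 243(j149) + 72900| = |50699 + j36207| = 6.23e+04
|G(j149)| = 23.9 × 282.5 / 6.23e+04 = 0.10837
20 log₁₀(0.10837) = -19.30 dB
∠(j149 + 240) = arctan(149/240) = 31.83°
∠[(j149)² + 243(j149) + 72900] = ∠[50699 + j36207] = 35.53°
∠G(j149) = 31.83° − 35.53° = -3.70°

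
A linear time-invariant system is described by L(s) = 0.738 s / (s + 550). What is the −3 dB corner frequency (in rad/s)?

For a single-pole high-pass, the −3 dB point is at the pole: ω = 550 rad/s.

550 rad/s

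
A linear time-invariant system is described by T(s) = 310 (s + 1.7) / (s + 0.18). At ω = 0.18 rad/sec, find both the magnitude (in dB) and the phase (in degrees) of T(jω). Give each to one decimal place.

|j0.18 + 1.7| = √(0.18² + 1.7²) = 1.71
|j0.18 + 0.18| = √(0.18² + 0.18²) = 0.2546
|T(j0.18)| = 310 × 1.71 / 0.2546 = 2081.8
20 log₁₀(2081.8) = 66.37 dB
∠(j0.18 + 1.7) = arctan(0.18/1.7) = 6.04°
∠(j0.18 + 0.18) = arctan(0.18/0.18) = 45.00°
∠T(j0.18) = 6.04° − 45.00° = -38.96°

|T| = 66.4 dB, ∠T = -39.0°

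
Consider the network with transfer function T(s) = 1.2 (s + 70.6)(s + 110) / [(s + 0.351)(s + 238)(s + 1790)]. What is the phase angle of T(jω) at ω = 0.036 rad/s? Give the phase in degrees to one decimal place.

-5.8°

∠(j0.036 + 70.6) = arctan(0.036/70.6) = 0.03°
∠(j0.036 + 110) = arctan(0.036/110) = 0.02°
∠(j0.036 + 0.351) = arctan(0.036/0.351) = 5.86°
∠(j0.036 + 238) = arctan(0.036/238) = 0.01°
∠(j0.036 + 1790) = arctan(0.036/1790) = 0.00°
∠T(j0.036) = 0.03° + 0.02° − (5.86° + 0.01° + 0.00°) = -5.82°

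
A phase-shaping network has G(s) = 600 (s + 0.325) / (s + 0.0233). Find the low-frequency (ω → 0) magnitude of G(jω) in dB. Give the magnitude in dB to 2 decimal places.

G(0) = 600 × 0.325 / 0.0233 = 8369.1
20 log₁₀(8369.1) = 78.454 dB

78.45 dB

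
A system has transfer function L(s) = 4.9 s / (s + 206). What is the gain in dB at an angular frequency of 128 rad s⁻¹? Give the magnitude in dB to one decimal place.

8.3 dB

|j128| = 128
|j128 + 206| = √(128² + 206²) = 242.5
|L(j128)| = 4.9 × 128 / 242.5 = 2.5861
20 log₁₀(2.5861) = 8.25 dB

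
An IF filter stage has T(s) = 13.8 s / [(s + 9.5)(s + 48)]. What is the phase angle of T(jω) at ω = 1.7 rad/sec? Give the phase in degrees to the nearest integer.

78°

∠(j1.7) = 90.00°
∠(j1.7 + 9.5) = arctan(1.7/9.5) = 10.15°
∠(j1.7 + 48) = arctan(1.7/48) = 2.03°
∠T(j1.7) = 90.00° − (10.15° + 2.03°) = 77.83°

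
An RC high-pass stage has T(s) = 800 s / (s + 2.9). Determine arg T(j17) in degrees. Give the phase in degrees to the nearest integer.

10°

∠(j17) = 90.00°
∠(j17 + 2.9) = arctan(17/2.9) = 80.32°
∠T(j17) = 90.00° − 80.32° = 9.68°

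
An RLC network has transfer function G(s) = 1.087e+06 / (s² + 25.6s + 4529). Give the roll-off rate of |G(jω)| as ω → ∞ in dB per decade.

-40 dB/decade

With 0 zeros and 2 poles, the high-frequency asymptotic slope is 20 × (0 − 2) = -40 dB/decade.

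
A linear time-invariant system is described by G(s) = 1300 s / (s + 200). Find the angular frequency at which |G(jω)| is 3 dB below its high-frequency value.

For a single-pole high-pass, the −3 dB point is at the pole: ω = 200 rad s⁻¹.

200 rad s⁻¹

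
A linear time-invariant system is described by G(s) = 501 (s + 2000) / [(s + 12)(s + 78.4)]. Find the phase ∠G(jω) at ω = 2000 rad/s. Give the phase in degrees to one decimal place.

∠(j2000 + 2000) = arctan(2000/2000) = 45.00°
∠(j2000 + 12) = arctan(2000/12) = 89.66°
∠(j2000 + 78.4) = arctan(2000/78.4) = 87.76°
∠G(j2000) = 45.00° − (89.66° + 87.76°) = -132.41°

-132.4°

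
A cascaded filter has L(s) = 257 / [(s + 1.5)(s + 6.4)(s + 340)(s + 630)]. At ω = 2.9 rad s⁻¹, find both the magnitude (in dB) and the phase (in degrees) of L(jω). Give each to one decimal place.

|L| = -85.6 dB, ∠L = -87.8°

|j2.9 + 1.5| = √(2.9² + 1.5²) = 3.265
|j2.9 + 6.4| = √(2.9² + 6.4²) = 7.026
|j2.9 + 340| = √(2.9² + 340²) = 340
|j2.9 + 630| = √(2.9² + 630²) = 630
|L(j2.9)| = 257 / (3.265 × 7.026 × 340 × 630) = 5.2298e-05
20 log₁₀(5.2298e-05) = -85.63 dB
∠(j2.9 + 1.5) = arctan(2.9/1.5) = 62.65°
∠(j2.9 + 6.4) = arctan(2.9/6.4) = 24.38°
∠(j2.9 + 340) = arctan(2.9/340) = 0.49°
∠(j2.9 + 630) = arctan(2.9/630) = 0.26°
∠L(j2.9) = − (62.65° + 24.38° + 0.49° + 0.26°) = -87.78°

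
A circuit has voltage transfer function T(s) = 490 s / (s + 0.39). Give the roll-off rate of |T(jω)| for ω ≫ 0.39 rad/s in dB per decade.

With 1 zero and 1 pole, the high-frequency asymptotic slope is 20 × (1 − 1) = 0 dB/decade.

0 dB/decade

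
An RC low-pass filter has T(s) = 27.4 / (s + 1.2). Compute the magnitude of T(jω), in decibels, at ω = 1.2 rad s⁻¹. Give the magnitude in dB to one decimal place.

|j1.2 + 1.2| = √(1.2² + 1.2²) = 1.697
|T(j1.2)| = 27.4 / 1.697 = 16.146
20 log₁₀(16.146) = 24.16 dB

24.2 dB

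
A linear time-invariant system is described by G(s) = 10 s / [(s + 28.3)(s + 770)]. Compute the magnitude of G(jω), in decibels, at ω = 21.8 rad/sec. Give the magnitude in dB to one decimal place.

|j21.8| = 21.8
|j21.8 + 28.3| = √(21.8² + 28.3²) = 35.72
|j21.8 + 770| = √(21.8² + 770²) = 770.3
|G(j21.8)| = 10 × 21.8 / (35.72 × 770.3) = 0.0079222
20 log₁₀(0.0079222) = -42.02 dB

-42.0 dB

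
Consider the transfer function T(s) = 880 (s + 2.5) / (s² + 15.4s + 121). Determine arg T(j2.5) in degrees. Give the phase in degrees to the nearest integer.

26 deg

∠(j2.5 + 2.5) = arctan(2.5/2.5) = 45.00°
∠[(j2.5)² + 15.4(j2.5) + 121] = ∠[114.75 + j38.5] = 18.55°
∠T(j2.5) = 45.00° − 18.55° = 26.45°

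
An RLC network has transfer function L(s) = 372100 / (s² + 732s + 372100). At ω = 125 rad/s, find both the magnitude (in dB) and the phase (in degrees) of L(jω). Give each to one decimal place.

|(j125)² + 732(j125) + 372100| = |3.5648e+05 + j91500| = 3.68e+05
|L(j125)| = 372100 / 3.68e+05 = 1.0111
20 log₁₀(1.0111) = 0.10 dB
∠[(j125)² + 732(j125) + 372100] = ∠[3.5648e+05 + j91500] = 14.40°
∠L(j125) = −14.40° = -14.40°

|L| = 0.1 dB, ∠L = -14.4°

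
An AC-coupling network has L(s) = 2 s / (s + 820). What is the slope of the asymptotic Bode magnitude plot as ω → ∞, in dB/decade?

With 1 zero and 1 pole, the high-frequency asymptotic slope is 20 × (1 − 1) = 0 dB/decade.

0 dB/decade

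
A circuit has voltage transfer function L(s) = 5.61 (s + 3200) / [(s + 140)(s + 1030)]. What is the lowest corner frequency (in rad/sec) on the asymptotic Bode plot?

Break frequencies occur at each pole and zero magnitude: 140 rad/sec, 1030 rad/sec, 3200 rad/sec.
The lowest is 140 rad/sec.

140 rad/sec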